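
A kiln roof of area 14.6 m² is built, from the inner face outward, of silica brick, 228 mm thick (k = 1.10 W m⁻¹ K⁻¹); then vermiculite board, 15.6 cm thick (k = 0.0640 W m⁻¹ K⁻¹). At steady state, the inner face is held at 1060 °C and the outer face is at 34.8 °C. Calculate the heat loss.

Q = 5.66 kW

Treat each layer as a resistance in series:
  R_silica brick = L/(kA) = 0.228/(1.10·14.6) = 0.01420 K/W
  R_vermiculite board = L/(kA) = 0.156/(0.0640·14.6) = 0.1670 K/W
ΣR = 0.01420 + 0.1670 = 0.1812 K/W
Q = ΔT/ΣR = (1060 °C − 34.8 °C)/0.1812 = 5660 W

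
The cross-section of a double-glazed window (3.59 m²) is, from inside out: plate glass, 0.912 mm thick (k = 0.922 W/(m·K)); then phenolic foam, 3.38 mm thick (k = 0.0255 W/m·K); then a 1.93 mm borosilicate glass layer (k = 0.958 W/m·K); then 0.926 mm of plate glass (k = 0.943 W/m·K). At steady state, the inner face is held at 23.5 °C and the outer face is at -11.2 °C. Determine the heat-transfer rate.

Series thermal resistances, inner to outer:
  R_plate glass = L/(kA) = 9.12×10^-4/(0.922·3.59) = 2.755×10^-4 K/W
  R_phenolic foam = L/(kA) = 0.00338/(0.0255·3.59) = 0.03692 K/W
  R_borosilicate glass = L/(kA) = 0.00193/(0.958·3.59) = 5.612×10^-4 K/W
  R_plate glass = L/(kA) = 9.26×10^-4/(0.943·3.59) = 2.735×10^-4 K/W
ΣR = 2.755×10^-4 + 0.03692 + 5.612×10^-4 + 2.735×10^-4 = 0.03803 K/W
Q = ΔT/ΣR = (23.5 °C − -11.2 °C)/0.03803 = 912 W

Q = 912 W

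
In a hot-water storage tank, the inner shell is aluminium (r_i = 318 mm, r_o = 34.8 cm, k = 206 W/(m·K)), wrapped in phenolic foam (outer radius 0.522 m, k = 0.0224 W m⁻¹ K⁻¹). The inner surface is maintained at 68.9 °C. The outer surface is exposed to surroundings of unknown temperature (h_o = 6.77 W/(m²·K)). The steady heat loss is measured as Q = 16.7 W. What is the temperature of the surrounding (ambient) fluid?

Series resistances:
  R_aluminium = (1/0.318 − 1/0.348)/(4πk) = 0.2711/(4π·206) = 1.047×10^-4 K/W
  R_phenolic foam = (1/0.348 − 1/0.522)/(4πk) = 0.9579/(4π·0.0224) = 3.403 K/W
  R_conv,out = 1/(4πr²h) = 1/(4π·0.522²·6.77) = 0.04314 K/W
ΣR = 3.446 K/W
ΔT = Q·ΣR = 16.7 × 3.446 = 57.55 K
Heat flows outward, so T_out = T_in − ΔT = 68.9 − 57.55 = 11.4 °C

T_out = 11.4 °C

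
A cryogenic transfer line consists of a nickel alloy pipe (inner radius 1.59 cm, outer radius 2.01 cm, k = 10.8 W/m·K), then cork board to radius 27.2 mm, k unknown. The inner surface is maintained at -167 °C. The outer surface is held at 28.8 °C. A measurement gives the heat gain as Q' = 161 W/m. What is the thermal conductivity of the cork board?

k = 0.0397 W/m·K

ΣR = ΔT/Q' = |-167 − 28.8|/161 = 1.216 m·K/W
Known resistances:
  R'_nickel alloy = ln(0.0201/0.0159)/(2πk) = 0.2344/(2π·10.8) = 0.003454 m·K/W
R_cork board = ΣR − ΣR_known = 1.216 − 0.003454 = 1.213 m·K/W
ln(r₂/r₁)/(2πk) = 1.213 ⇒ k = 0.3025/(2π·1.213) = 0.0397 W/m·K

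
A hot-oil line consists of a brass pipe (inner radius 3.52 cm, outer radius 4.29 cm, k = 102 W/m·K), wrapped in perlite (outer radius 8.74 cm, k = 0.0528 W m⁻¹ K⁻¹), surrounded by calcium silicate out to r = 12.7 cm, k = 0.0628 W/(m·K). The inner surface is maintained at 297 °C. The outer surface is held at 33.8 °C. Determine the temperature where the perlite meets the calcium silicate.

T = 114 °C

Treat each layer as a resistance in series:
  R'_brass = ln(0.0429/0.0352)/(2πk) = 0.1978/(2π·102) = 3.087×10^-4 m·K/W
  R'_perlite = ln(0.0874/0.0429)/(2πk) = 0.7116/(2π·0.0528) = 2.145 m·K/W
  R'_calcium silicate = ln(0.127/0.0874)/(2πk) = 0.3737/(2π·0.0628) = 0.9471 m·K/W
ΣR = 3.087×10^-4 + 2.145 + 0.9471 = 3.092 m·K/W
Q' = ΔT/ΣR = (297 °C − 33.8 °C)/3.092 = 85.12 W/m
From the inner boundary to the perlite/calcium silicate interface, ΣR_partial = 2.145 m·K/W.
T_interface = T_in − Q'·ΣR_partial = 297 °C − (85.12)(2.145) = 114 °C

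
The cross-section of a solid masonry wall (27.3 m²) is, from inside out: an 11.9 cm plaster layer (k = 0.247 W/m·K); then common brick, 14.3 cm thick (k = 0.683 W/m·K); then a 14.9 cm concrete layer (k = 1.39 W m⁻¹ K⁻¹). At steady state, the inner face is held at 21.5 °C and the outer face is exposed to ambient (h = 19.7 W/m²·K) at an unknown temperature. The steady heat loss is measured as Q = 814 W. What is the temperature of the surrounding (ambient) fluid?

T_out = -3.82 °C

Sum the resistances:
  R_plaster = L/(kA) = 0.119/(0.247·27.3) = 0.01765 K/W
  R_common brick = L/(kA) = 0.143/(0.683·27.3) = 0.007669 K/W
  R_concrete = L/(kA) = 0.149/(1.39·27.3) = 0.003927 K/W
  R_conv,out = 1/(hA) = 1/(19.7·27.3) = 0.001859 K/W
ΣR = 0.03110 K/W
ΔT = Q·ΣR = 814 × 0.03110 = 25.32 K
Heat flows outward, so T_out = T_in − ΔT = 21.5 − 25.32 = -3.82 °C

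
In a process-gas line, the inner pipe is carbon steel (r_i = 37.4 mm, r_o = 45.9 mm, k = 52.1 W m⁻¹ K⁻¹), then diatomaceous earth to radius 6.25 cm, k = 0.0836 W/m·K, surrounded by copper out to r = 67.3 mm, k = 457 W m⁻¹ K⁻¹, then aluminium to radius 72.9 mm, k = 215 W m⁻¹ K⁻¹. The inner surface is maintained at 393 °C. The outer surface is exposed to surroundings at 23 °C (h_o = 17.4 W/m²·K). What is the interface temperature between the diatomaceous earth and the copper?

T = 88.1 °C

Series thermal resistances, inner to outer:
  R'_carbon steel = ln(0.0459/0.0374)/(2πk) = 0.2048/(2π·52.1) = 6.256×10^-4 m·K/W
  R'_diatomaceous earth = ln(0.0625/0.0459)/(2πk) = 0.3087/(2π·0.0836) = 0.5877 m·K/W
  R'_copper = ln(0.0673/0.0625)/(2πk) = 0.07399/(2π·457) = 2.577×10^-5 m·K/W
  R'_aluminium = ln(0.0729/0.0673)/(2πk) = 0.07993/(2π·215) = 5.917×10^-5 m·K/W
  R'_conv,out = 1/(2πr h) = 1/(2π·0.0729·17.4) = 0.1255 m·K/W
ΣR = 6.256×10^-4 + 0.5877 + 2.577×10^-5 + 5.917×10^-5 + 0.1255 = 0.7139 m·K/W
Q' = ΔT/ΣR = (393 °C − 23 °C)/0.7139 = 518.3 W/m
From the inner boundary to the diatomaceous earth/copper interface, ΣR_partial = 0.5883 m·K/W.
T_interface = T_in − Q'·ΣR_partial = 393 °C − (518.3)(0.5883) = 88.1 °C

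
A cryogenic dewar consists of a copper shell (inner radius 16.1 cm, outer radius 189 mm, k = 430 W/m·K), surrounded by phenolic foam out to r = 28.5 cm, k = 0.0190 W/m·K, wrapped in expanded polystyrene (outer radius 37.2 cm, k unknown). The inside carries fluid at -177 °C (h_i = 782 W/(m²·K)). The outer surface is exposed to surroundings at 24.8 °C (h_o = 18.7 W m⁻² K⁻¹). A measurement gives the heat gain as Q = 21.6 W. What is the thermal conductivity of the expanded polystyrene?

ΣR = ΔT/Q = |-177 − 24.8|/21.6 = 9.343 K/W
Known resistances:
  R_conv,in = 1/(4πr²h) = 1/(4π·0.161²·782) = 0.003926 K/W
  R_copper = (1/0.161 − 1/0.189)/(4πk) = 0.9202/(4π·430) = 1.703×10^-4 K/W
  R_phenolic foam = (1/0.189 − 1/0.285)/(4πk) = 1.782/(4π·0.0190) = 7.465 K/W
  R_conv,out = 1/(4πr²h) = 1/(4π·0.372²·18.7) = 0.03075 K/W
R_expanded polystyrene = ΣR − ΣR_known = 9.343 − 7.500 = 1.843 K/W
(1/r₁−1/r₂)/(4πk) = 1.843 ⇒ k = 0.8206/(4π·1.843) = 0.0354 W/m·K

k = 0.0354 W/m·K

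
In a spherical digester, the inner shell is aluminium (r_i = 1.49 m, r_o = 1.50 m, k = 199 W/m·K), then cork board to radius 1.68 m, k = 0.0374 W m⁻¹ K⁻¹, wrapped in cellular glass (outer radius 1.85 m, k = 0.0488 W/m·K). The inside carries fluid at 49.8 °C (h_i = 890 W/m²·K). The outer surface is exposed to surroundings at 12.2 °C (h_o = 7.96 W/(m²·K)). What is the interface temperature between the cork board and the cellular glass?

T = 26.4 °C

Resistance network (inner→outer):
  R_conv,in = 1/(4πr²h) = 1/(4π·1.49²·890) = 4.027×10^-5 K/W
  R_aluminium = (1/1.49 − 1/1.50)/(4πk) = 0.004474/(4π·199) = 1.789×10^-6 K/W
  R_cork board = (1/1.50 − 1/1.68)/(4πk) = 0.07143/(4π·0.0374) = 0.1520 K/W
  R_cellular glass = (1/1.68 − 1/1.85)/(4πk) = 0.05470/(4π·0.0488) = 0.08919 K/W
  R_conv,out = 1/(4πr²h) = 1/(4π·1.85²·7.96) = 0.002921 K/W
ΣR = 4.027×10^-5 + 1.789×10^-6 + 0.1520 + 0.08919 + 0.002921 = 0.2442 K/W
Q = ΔT/ΣR = (49.8 °C − 12.2 °C)/0.2442 = 154.0 W
From the inner boundary to the cork board/cellular glass interface, ΣR_partial = 0.1520 K/W.
T_interface = T_in − Q·ΣR_partial = 49.8 °C − (154.0)(0.1520) = 26.4 °C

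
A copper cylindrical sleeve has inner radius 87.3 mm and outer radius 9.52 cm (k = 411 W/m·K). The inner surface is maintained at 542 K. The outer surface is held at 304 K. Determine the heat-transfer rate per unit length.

Q' = 2πk·ΔT/ln(r₂/r₁) = 2π × 411 × 238 / ln(0.0952/0.0873) = 7.09×10^6 W/m

Q' = 7090 kW/m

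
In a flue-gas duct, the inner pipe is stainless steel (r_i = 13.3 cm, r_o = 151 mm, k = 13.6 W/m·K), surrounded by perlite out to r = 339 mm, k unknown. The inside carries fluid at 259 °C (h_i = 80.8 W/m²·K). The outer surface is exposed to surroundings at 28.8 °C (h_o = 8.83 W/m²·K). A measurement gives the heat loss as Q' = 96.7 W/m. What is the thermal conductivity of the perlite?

ΣR = ΔT/Q' = |259 − 28.8|/96.7 = 2.381 m·K/W
Known resistances:
  R'_conv,in = 1/(2πr h) = 1/(2π·0.133·80.8) = 0.01481 m·K/W
  R'_stainless steel = ln(0.151/0.133)/(2πk) = 0.1269/(2π·13.6) = 0.001485 m·K/W
  R'_conv,out = 1/(2πr h) = 1/(2π·0.339·8.83) = 0.05317 m·K/W
R_perlite = ΣR − ΣR_known = 2.381 − 0.06946 = 2.312 m·K/W
ln(r₂/r₁)/(2πk) = 2.312 ⇒ k = 0.8087/(2π·2.312) = 0.0557 W/m·K

k = 0.0557 W/m·K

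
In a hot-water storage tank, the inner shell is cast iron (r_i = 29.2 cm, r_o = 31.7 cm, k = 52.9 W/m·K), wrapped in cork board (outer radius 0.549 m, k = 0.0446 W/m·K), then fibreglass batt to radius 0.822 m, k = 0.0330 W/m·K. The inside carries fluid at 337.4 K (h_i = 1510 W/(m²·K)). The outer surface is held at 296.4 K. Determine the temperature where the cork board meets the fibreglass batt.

Resistance network (inner→outer):
  R_conv,in = 1/(4πr²h) = 1/(4π·0.292²·1510) = 6.181×10^-4 K/W
  R_cast iron = (1/0.292 − 1/0.317)/(4πk) = 0.2701/(4π·52.9) = 4.063×10^-4 K/W
  R_cork board = (1/0.317 − 1/0.549)/(4πk) = 1.333/(4π·0.0446) = 2.379 K/W
  R_fibreglass batt = (1/0.549 − 1/0.822)/(4πk) = 0.6049/(4π·0.0330) = 1.459 K/W
ΣR = 6.181×10^-4 + 4.063×10^-4 + 2.379 + 1.459 = 3.839 K/W
Q = ΔT/ΣR = (337.4 K − 296.4 K)/3.839 = 10.68 W
From the inner boundary to the cork board/fibreglass batt interface, ΣR_partial = 2.380 K/W.
T_interface = T_in − Q·ΣR_partial = 337.4 K − (10.68)(2.380) = 312.0 K

T = 312.0 K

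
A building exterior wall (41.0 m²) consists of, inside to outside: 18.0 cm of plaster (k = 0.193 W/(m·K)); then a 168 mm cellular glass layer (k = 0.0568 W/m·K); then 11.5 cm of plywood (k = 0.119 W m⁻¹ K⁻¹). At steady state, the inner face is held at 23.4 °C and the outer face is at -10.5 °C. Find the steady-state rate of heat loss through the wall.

Series thermal resistances, inner to outer:
  R_plaster = L/(kA) = 0.180/(0.193·41.0) = 0.02275 K/W
  R_cellular glass = L/(kA) = 0.168/(0.0568·41.0) = 0.07214 K/W
  R_plywood = L/(kA) = 0.115/(0.119·41.0) = 0.02357 K/W
ΣR = 0.02275 + 0.07214 + 0.02357 = 0.1185 K/W
Q = ΔT/ΣR = (23.4 °C − -10.5 °C)/0.1185 = 286 W

Q = 286 W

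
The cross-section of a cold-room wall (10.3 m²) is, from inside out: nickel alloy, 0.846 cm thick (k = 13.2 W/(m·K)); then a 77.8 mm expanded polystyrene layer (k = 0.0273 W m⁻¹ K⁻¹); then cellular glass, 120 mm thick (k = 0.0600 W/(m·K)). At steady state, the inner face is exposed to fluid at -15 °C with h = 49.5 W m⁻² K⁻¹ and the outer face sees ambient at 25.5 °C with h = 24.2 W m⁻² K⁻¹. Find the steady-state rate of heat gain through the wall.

Series thermal resistances, inner to outer:
  R_conv,in = 1/(hA) = 1/(49.5·10.3) = 0.001961 K/W
  R_nickel alloy = L/(kA) = 0.00846/(13.2·10.3) = 6.222×10^-5 K/W
  R_expanded polystyrene = L/(kA) = 0.0778/(0.0273·10.3) = 0.2767 K/W
  R_cellular glass = L/(kA) = 0.120/(0.0600·10.3) = 0.1942 K/W
  R_conv,out = 1/(hA) = 1/(24.2·10.3) = 0.004012 K/W
ΣR = 0.001961 + 6.222×10^-5 + 0.2767 + 0.1942 + 0.004012 = 0.4769 K/W
Q = ΔT/ΣR = (-15 °C − 25.5 °C)/0.4769 = -84.9 W
(Negative Q ⇒ heat flows inward; heat gain = 84.9 W.)

Q = 84.9 W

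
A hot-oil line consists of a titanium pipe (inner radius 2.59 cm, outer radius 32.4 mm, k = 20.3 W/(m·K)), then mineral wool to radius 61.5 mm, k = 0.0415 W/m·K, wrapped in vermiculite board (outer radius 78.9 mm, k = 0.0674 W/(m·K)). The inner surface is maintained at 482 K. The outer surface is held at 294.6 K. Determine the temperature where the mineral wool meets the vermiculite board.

Series thermal resistances, inner to outer:
  R'_titanium = ln(0.0324/0.0259)/(2πk) = 0.2239/(2π·20.3) = 0.001756 m·K/W
  R'_mineral wool = ln(0.0615/0.0324)/(2πk) = 0.6409/(2π·0.0415) = 2.458 m·K/W
  R'_vermiculite board = ln(0.0789/0.0615)/(2πk) = 0.2491/(2π·0.0674) = 0.5883 m·K/W
ΣR = 0.001756 + 2.458 + 0.5883 = 3.048 m·K/W
Q' = ΔT/ΣR = (482 K − 294.6 K)/3.048 = 61.48 W/m
From the inner boundary to the mineral wool/vermiculite board interface, ΣR_partial = 2.460 m·K/W.
T_interface = T_in − Q'·ΣR_partial = 482 K − (61.48)(2.460) = 330.8 K

T = 330.8 K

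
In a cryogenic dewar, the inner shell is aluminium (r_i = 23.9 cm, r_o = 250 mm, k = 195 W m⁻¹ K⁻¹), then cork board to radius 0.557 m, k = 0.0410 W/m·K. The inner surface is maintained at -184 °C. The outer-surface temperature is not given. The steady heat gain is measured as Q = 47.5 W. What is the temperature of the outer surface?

T_out = 19.3 °C

Series resistances:
  R_aluminium = (1/0.239 − 1/0.250)/(4πk) = 0.1841/(4π·195) = 7.513×10^-5 K/W
  R_cork board = (1/0.250 − 1/0.557)/(4πk) = 2.205/(4π·0.0410) = 4.279 K/W
ΣR = 4.279 K/W
ΔT = Q·ΣR = 47.5 × 4.279 = 203.3 K
Heat flows inward, so T_out = T_in + ΔT = -184 + 203.3 = 19.3 °C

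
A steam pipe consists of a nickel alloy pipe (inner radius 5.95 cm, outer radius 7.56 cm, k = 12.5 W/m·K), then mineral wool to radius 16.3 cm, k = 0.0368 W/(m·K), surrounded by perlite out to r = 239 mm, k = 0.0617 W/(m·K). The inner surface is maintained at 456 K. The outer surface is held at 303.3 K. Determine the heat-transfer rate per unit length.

Resistance network (inner→outer):
  R'_nickel alloy = ln(0.0756/0.0595)/(2πk) = 0.2395/(2π·12.5) = 0.003049 m·K/W
  R'_mineral wool = ln(0.163/0.0756)/(2πk) = 0.7683/(2π·0.0368) = 3.323 m·K/W
  R'_perlite = ln(0.239/0.163)/(2πk) = 0.3827/(2π·0.0617) = 0.9872 m·K/W
ΣR = 0.003049 + 3.323 + 0.9872 = 4.313 m·K/W
Q' = ΔT/ΣR = (456 K − 303.3 K)/4.313 = 35.4 W/m

Q' = 35.4 W/m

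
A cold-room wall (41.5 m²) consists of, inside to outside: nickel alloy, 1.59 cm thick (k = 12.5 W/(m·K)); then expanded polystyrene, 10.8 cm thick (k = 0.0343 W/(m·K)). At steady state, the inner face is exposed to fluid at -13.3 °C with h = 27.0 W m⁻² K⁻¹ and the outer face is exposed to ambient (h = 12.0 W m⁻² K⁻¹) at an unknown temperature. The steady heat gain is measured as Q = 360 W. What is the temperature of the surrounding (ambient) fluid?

Series resistances:
  R_conv,in = 1/(hA) = 1/(27.0·41.5) = 8.925×10^-4 K/W
  R_nickel alloy = L/(kA) = 0.0159/(12.5·41.5) = 3.065×10^-5 K/W
  R_expanded polystyrene = L/(kA) = 0.108/(0.0343·41.5) = 0.07587 K/W
  R_conv,out = 1/(hA) = 1/(12.0·41.5) = 0.002008 K/W
ΣR = 0.07880 K/W
ΔT = Q·ΣR = 360 × 0.07880 = 28.37 K
Heat flows inward, so T_out = T_in + ΔT = -13.3 + 28.37 = 15.1 °C

T_out = 15.1 °C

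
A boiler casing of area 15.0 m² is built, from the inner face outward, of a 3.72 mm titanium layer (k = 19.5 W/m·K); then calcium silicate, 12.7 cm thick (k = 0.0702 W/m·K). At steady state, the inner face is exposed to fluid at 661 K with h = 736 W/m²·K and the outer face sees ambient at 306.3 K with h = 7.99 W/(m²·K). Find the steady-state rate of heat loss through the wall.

Treat each layer as a resistance in series:
  R_conv,in = 1/(hA) = 1/(736·15.0) = 9.058×10^-5 K/W
  R_titanium = L/(kA) = 0.00372/(19.5·15.0) = 1.272×10^-5 K/W
  R_calcium silicate = L/(kA) = 0.127/(0.0702·15.0) = 0.1206 K/W
  R_conv,out = 1/(hA) = 1/(7.99·15.0) = 0.008344 K/W
ΣR = 9.058×10^-5 + 1.272×10^-5 + 0.1206 + 0.008344 = 0.1290 K/W
Q = ΔT/ΣR = (661 K − 306.3 K)/0.1290 = 2750 W

Q = 2750 W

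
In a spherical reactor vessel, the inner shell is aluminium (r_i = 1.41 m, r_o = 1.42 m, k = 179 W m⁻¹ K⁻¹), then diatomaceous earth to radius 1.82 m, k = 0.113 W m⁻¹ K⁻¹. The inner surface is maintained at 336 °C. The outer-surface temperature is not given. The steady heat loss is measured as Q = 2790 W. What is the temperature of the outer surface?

Series resistances:
  R_aluminium = (1/1.41 − 1/1.42)/(4πk) = 0.004995/(4π·179) = 2.220×10^-6 K/W
  R_diatomaceous earth = (1/1.42 − 1/1.82)/(4πk) = 0.1548/(4π·0.113) = 0.1090 K/W
ΣR = 0.1090 K/W
ΔT = Q·ΣR = 2790 × 0.1090 = 304.1 K
Heat flows outward, so T_out = T_in − ΔT = 336 − 304.1 = 31.9 °C

T_out = 31.9 °C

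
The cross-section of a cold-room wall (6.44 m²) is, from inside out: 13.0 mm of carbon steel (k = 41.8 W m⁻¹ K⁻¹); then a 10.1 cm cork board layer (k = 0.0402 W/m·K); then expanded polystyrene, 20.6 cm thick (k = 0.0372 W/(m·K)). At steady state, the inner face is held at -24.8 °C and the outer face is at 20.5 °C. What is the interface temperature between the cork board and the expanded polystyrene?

Treat each layer as a resistance in series:
  R_carbon steel = L/(kA) = 0.0130/(41.8·6.44) = 4.829×10^-5 K/W
  R_cork board = L/(kA) = 0.101/(0.0402·6.44) = 0.3901 K/W
  R_expanded polystyrene = L/(kA) = 0.206/(0.0372·6.44) = 0.8599 K/W
ΣR = 4.829×10^-5 + 0.3901 + 0.8599 = 1.250 K/W
Q = ΔT/ΣR = (-24.8 °C − 20.5 °C)/1.250 = -36.24 W
From the inner boundary to the cork board/expanded polystyrene interface, ΣR_partial = 0.3901 K/W.
T_interface = T_in − Q·ΣR_partial = -24.8 °C − (-36.24)(0.3901) = -10.7 °C

T = -10.7 °C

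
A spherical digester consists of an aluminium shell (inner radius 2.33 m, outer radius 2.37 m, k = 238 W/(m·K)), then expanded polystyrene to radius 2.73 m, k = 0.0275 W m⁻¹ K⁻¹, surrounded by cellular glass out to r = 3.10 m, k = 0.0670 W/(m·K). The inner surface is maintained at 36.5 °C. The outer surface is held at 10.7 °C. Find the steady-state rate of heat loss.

Resistance network (inner→outer):
  R_aluminium = (1/2.33 − 1/2.37)/(4πk) = 0.007244/(4π·238) = 2.422×10^-6 K/W
  R_expanded polystyrene = (1/2.37 − 1/2.73)/(4πk) = 0.05564/(4π·0.0275) = 0.1610 K/W
  R_cellular glass = (1/2.73 − 1/3.10)/(4πk) = 0.04372/(4π·0.0670) = 0.05193 K/W
ΣR = 2.422×10^-6 + 0.1610 + 0.05193 = 0.2129 K/W
Q = ΔT/ΣR = (36.5 °C − 10.7 °C)/0.2129 = 121 W

Q = 121 W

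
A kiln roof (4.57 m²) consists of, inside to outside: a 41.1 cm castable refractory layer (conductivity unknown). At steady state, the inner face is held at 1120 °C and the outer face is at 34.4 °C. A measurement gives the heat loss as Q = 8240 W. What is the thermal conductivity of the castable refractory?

ΣR = ΔT/Q = |1120 − 34.4|/8240 = 0.1317 K/W
L/(kA) = 0.1317 ⇒ k = 0.411/(0.1317·4.57) = 0.683 W/m·K

k = 0.683 W/m·K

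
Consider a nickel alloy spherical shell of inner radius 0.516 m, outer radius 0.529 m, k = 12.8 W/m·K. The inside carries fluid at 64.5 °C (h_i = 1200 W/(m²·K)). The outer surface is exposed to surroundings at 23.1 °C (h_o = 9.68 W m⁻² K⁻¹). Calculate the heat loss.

Q = 1380 W

Resistance network (inner→outer):
  R_conv,in = 1/(4πr²h) = 1/(4π·0.516²·1200) = 2.491×10^-4 K/W
  R_nickel alloy = (1/0.516 − 1/0.529)/(4πk) = 0.04763/(4π·12.8) = 2.961×10^-4 K/W
  R_conv,out = 1/(4πr²h) = 1/(4π·0.529²·9.68) = 0.02938 K/W
ΣR = 2.491×10^-4 + 2.961×10^-4 + 0.02938 = 0.02993 K/W
Q = ΔT/ΣR = (64.5 °C − 23.1 °C)/0.02993 = 1380 W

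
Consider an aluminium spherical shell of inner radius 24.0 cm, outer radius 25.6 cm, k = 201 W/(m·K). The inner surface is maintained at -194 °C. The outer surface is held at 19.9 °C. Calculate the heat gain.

Q = 4πk·ΔT/(1/r₁ − 1/r₂) = 4π × 201 × 213.9 / (1/0.240 − 1/0.256) = 2.07×10^6 W

Q = 2.07×10^6 W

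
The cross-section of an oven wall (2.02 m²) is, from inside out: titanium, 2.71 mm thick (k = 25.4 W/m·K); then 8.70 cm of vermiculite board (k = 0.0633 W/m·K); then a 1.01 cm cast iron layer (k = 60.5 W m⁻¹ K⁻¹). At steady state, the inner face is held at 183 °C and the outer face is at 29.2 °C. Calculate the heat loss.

Series thermal resistances, inner to outer:
  R_titanium = L/(kA) = 0.00271/(25.4·2.02) = 5.282×10^-5 K/W
  R_vermiculite board = L/(kA) = 0.0870/(0.0633·2.02) = 0.6804 K/W
  R_cast iron = L/(kA) = 0.0101/(60.5·2.02) = 8.264×10^-5 K/W
ΣR = 5.282×10^-5 + 0.6804 + 8.264×10^-5 = 0.6805 K/W
Q = ΔT/ΣR = (183 °C − 29.2 °C)/0.6805 = 226 W

Q = 226 W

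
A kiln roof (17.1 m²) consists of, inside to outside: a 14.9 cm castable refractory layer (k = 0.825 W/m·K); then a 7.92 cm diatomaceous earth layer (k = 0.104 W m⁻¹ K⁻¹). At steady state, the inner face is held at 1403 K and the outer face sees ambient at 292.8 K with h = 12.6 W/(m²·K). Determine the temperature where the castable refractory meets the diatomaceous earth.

T = 1207 K

Series thermal resistances, inner to outer:
  R_castable refractory = L/(kA) = 0.149/(0.825·17.1) = 0.01056 K/W
  R_diatomaceous earth = L/(kA) = 0.0792/(0.104·17.1) = 0.04453 K/W
  R_conv,out = 1/(hA) = 1/(12.6·17.1) = 0.004641 K/W
ΣR = 0.01056 + 0.04453 + 0.004641 = 0.05973 K/W
Q = ΔT/ΣR = (1403 K − 292.8 K)/0.05973 = 18590 W
From the inner boundary to the castable refractory/diatomaceous earth interface, ΣR_partial = 0.01056 K/W.
T_interface = T_in − Q·ΣR_partial = 1403 K − (18590)(0.01056) = 1207 K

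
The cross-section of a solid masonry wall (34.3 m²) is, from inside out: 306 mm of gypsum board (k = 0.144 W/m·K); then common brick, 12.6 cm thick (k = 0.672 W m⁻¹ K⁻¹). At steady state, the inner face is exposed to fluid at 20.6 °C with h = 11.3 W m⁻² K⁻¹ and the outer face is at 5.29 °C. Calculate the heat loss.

Treat each layer as a resistance in series:
  R_conv,in = 1/(hA) = 1/(11.3·34.3) = 0.002580 K/W
  R_gypsum board = L/(kA) = 0.306/(0.144·34.3) = 0.06195 K/W
  R_common brick = L/(kA) = 0.126/(0.672·34.3) = 0.005466 K/W
ΣR = 0.002580 + 0.06195 + 0.005466 = 0.07000 K/W
Q = ΔT/ΣR = (20.6 °C − 5.29 °C)/0.07000 = 219 W

Q = 219 W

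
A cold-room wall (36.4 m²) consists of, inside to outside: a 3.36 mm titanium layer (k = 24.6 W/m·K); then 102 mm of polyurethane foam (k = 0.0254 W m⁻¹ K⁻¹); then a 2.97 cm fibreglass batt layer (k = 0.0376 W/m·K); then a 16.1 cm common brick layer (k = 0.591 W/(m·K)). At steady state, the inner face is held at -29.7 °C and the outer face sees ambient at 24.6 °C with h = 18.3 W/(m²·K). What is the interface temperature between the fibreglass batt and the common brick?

Series thermal resistances, inner to outer:
  R_titanium = L/(kA) = 0.00336/(24.6·36.4) = 3.752×10^-6 K/W
  R_polyurethane foam = L/(kA) = 0.102/(0.0254·36.4) = 0.1103 K/W
  R_fibreglass batt = L/(kA) = 0.0297/(0.0376·36.4) = 0.02170 K/W
  R_common brick = L/(kA) = 0.161/(0.591·36.4) = 0.007484 K/W
  R_conv,out = 1/(hA) = 1/(18.3·36.4) = 0.001501 K/W
ΣR = 3.752×10^-6 + 0.1103 + 0.02170 + 0.007484 + 0.001501 = 0.1410 K/W
Q = ΔT/ΣR = (-29.7 °C − 24.6 °C)/0.1410 = -385.1 W
From the inner boundary to the fibreglass batt/common brick interface, ΣR_partial = 0.1320 K/W.
T_interface = T_in − Q·ΣR_partial = -29.7 °C − (-385.1)(0.1320) = 21.1 °C

T = 21.1 °C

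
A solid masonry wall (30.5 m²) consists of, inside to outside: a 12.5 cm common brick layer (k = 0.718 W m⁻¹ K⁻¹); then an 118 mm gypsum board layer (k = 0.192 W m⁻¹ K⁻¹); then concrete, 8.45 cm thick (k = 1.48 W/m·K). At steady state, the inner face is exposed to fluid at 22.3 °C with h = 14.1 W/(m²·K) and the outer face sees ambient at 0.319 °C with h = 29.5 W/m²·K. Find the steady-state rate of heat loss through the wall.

Q = 705 W

Resistance network (inner→outer):
  R_conv,in = 1/(hA) = 1/(14.1·30.5) = 0.002325 K/W
  R_common brick = L/(kA) = 0.125/(0.718·30.5) = 0.005708 K/W
  R_gypsum board = L/(kA) = 0.118/(0.192·30.5) = 0.02015 K/W
  R_concrete = L/(kA) = 0.0845/(1.48·30.5) = 0.001872 K/W
  R_conv,out = 1/(hA) = 1/(29.5·30.5) = 0.001111 K/W
ΣR = 0.002325 + 0.005708 + 0.02015 + 0.001872 + 0.001111 = 0.03117 K/W
Q = ΔT/ΣR = (22.3 °C − 0.319 °C)/0.03117 = 705 W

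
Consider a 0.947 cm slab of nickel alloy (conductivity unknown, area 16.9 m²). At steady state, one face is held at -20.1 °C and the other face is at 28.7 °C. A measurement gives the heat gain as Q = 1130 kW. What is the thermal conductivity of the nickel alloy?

k = 13.0 W/m·K

ΣR = ΔT/Q = |-20.1 − 28.7|/1.13×10^6 = 4.319×10^-5 K/W
L/(kA) = 4.319×10^-5 ⇒ k = 0.00947/(4.319×10^-5·16.9) = 13.0 W/m·K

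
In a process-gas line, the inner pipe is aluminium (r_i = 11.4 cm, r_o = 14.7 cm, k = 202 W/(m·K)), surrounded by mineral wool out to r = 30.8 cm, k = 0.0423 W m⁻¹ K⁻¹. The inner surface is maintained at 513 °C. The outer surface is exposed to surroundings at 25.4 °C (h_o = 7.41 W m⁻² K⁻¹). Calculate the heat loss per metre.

Treat each layer as a resistance in series:
  R'_aluminium = ln(0.147/0.114)/(2πk) = 0.2542/(2π·202) = 2.003×10^-4 m·K/W
  R'_mineral wool = ln(0.308/0.147)/(2πk) = 0.7397/(2π·0.0423) = 2.783 m·K/W
  R'_conv,out = 1/(2πr h) = 1/(2π·0.308·7.41) = 0.06974 m·K/W
ΣR = 2.003×10^-4 + 2.783 + 0.06974 = 2.853 m·K/W
Q' = ΔT/ΣR = (513 °C − 25.4 °C)/2.853 = 171 W/m

Q' = 171 W/m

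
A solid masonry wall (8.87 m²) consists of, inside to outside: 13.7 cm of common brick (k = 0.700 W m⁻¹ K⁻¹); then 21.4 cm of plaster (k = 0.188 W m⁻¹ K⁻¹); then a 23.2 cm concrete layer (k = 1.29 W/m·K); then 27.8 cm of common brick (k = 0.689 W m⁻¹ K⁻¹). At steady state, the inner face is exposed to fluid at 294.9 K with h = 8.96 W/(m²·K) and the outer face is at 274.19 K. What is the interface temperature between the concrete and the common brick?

T = 278.31 K

Treat each layer as a resistance in series:
  R_conv,in = 1/(hA) = 1/(8.96·8.87) = 0.01258 K/W
  R_common brick = L/(kA) = 0.137/(0.700·8.87) = 0.02206 K/W
  R_plaster = L/(kA) = 0.214/(0.188·8.87) = 0.1283 K/W
  R_concrete = L/(kA) = 0.232/(1.29·8.87) = 0.02028 K/W
  R_common brick = L/(kA) = 0.278/(0.689·8.87) = 0.04549 K/W
ΣR = 0.01258 + 0.02206 + 0.1283 + 0.02028 + 0.04549 = 0.2287 K/W
Q = ΔT/ΣR = (294.9 K − 274.19 K)/0.2287 = 90.56 W
From the inner boundary to the concrete/common brick interface, ΣR_partial = 0.1832 K/W.
T_interface = T_in − Q·ΣR_partial = 294.9 K − (90.56)(0.1832) = 278.31 K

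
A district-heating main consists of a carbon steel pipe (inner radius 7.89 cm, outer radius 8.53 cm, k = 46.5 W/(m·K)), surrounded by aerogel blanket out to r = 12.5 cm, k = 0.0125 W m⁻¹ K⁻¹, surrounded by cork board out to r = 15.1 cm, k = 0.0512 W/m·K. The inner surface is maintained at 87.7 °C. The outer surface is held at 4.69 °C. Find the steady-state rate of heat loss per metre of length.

Q' = 15.2 W/m

Treat each layer as a resistance in series:
  R'_carbon steel = ln(0.0853/0.0789)/(2πk) = 0.07799/(2π·46.5) = 2.669×10^-4 m·K/W
  R'_aerogel blanket = ln(0.125/0.0853)/(2πk) = 0.3821/(2π·0.0125) = 4.866 m·K/W
  R'_cork board = ln(0.151/0.125)/(2πk) = 0.1890/(2π·0.0512) = 0.5874 m·K/W
ΣR = 2.669×10^-4 + 4.866 + 0.5874 = 5.454 m·K/W
Q' = ΔT/ΣR = (87.7 °C − 4.69 °C)/5.454 = 15.2 W/m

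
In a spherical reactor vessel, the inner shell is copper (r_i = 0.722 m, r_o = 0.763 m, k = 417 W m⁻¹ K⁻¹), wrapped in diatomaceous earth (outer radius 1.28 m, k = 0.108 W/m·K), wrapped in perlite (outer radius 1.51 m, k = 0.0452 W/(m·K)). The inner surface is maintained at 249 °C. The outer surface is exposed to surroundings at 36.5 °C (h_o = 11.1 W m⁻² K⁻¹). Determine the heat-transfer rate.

Resistance network (inner→outer):
  R_copper = (1/0.722 − 1/0.763)/(4πk) = 0.07443/(4π·417) = 1.420×10^-5 K/W
  R_diatomaceous earth = (1/0.763 − 1/1.28)/(4πk) = 0.5294/(4π·0.108) = 0.3901 K/W
  R_perlite = (1/1.28 − 1/1.51)/(4πk) = 0.1190/(4π·0.0452) = 0.2095 K/W
  R_conv,out = 1/(4πr²h) = 1/(4π·1.51²·11.1) = 0.003144 K/W
ΣR = 1.420×10^-5 + 0.3901 + 0.2095 + 0.003144 = 0.6028 K/W
Q = ΔT/ΣR = (249 °C − 36.5 °C)/0.6028 = 353 W

Q = 353 W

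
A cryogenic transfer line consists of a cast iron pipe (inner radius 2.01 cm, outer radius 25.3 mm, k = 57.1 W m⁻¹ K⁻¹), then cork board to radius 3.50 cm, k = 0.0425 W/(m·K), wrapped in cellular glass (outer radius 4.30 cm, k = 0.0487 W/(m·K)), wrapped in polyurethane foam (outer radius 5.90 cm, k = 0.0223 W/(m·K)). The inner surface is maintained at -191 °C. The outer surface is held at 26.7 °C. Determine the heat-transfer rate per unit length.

Q' = 52.5 W/m

Resistance network (inner→outer):
  R'_cast iron = ln(0.0253/0.0201)/(2πk) = 0.2301/(2π·57.1) = 6.413×10^-4 m·K/W
  R'_cork board = ln(0.0350/0.0253)/(2πk) = 0.3245/(2π·0.0425) = 1.215 m·K/W
  R'_cellular glass = ln(0.0430/0.0350)/(2πk) = 0.2059/(2π·0.0487) = 0.6727 m·K/W
  R'_polyurethane foam = ln(0.0590/0.0430)/(2πk) = 0.3163/(2π·0.0223) = 2.258 m·K/W
ΣR = 6.413×10^-4 + 1.215 + 0.6727 + 2.258 = 4.146 m·K/W
Q' = ΔT/ΣR = (-191 °C − 26.7 °C)/4.146 = -52.5 W/m
(Negative Q' ⇒ heat flows inward; heat gain = 52.5 W/m.)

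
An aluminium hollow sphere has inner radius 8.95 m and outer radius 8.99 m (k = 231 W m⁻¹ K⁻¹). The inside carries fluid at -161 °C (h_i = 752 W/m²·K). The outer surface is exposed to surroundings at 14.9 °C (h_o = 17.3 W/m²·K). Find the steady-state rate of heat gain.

Q = 3010 kW

Series thermal resistances, inner to outer:
  R_conv,in = 1/(4πr²h) = 1/(4π·8.95²·752) = 1.321×10^-6 K/W
  R_aluminium = (1/8.95 − 1/8.99)/(4πk) = 4.971×10^-4/(4π·231) = 1.713×10^-7 K/W
  R_conv,out = 1/(4πr²h) = 1/(4π·8.99²·17.3) = 5.691×10^-5 K/W
ΣR = 1.321×10^-6 + 1.713×10^-7 + 5.691×10^-5 = 5.840×10^-5 K/W
Q = ΔT/ΣR = (-161 °C − 14.9 °C)/5.840×10^-5 = -3.01×10^6 W
(Negative Q ⇒ heat flows inward; heat gain = 3.01×10^6 W.)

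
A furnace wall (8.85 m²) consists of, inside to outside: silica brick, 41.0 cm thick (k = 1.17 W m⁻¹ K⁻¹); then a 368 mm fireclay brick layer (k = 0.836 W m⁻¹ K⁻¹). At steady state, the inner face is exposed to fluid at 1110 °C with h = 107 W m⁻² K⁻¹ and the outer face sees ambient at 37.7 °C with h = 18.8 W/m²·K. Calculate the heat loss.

Resistance network (inner→outer):
  R_conv,in = 1/(hA) = 1/(107·8.85) = 0.001056 K/W
  R_silica brick = L/(kA) = 0.410/(1.17·8.85) = 0.03960 K/W
  R_fireclay brick = L/(kA) = 0.368/(0.836·8.85) = 0.04974 K/W
  R_conv,out = 1/(hA) = 1/(18.8·8.85) = 0.006010 K/W
ΣR = 0.001056 + 0.03960 + 0.04974 + 0.006010 = 0.09641 K/W
Q = ΔT/ΣR = (1110 °C − 37.7 °C)/0.09641 = 11100 W

Q = 11100 W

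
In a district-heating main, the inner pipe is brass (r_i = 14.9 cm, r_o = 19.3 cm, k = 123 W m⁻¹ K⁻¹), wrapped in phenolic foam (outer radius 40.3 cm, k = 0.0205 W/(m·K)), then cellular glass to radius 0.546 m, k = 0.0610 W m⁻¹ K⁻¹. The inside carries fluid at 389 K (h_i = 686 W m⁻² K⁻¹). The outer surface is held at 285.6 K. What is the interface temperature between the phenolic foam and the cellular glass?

Resistance network (inner→outer):
  R'_conv,in = 1/(2πr h) = 1/(2π·0.149·686) = 0.001557 m·K/W
  R'_brass = ln(0.193/0.149)/(2πk) = 0.2587/(2π·123) = 3.348×10^-4 m·K/W
  R'_phenolic foam = ln(0.403/0.193)/(2πk) = 0.7362/(2π·0.0205) = 5.716 m·K/W
  R'_cellular glass = ln(0.546/0.403)/(2πk) = 0.3037/(2π·0.0610) = 0.7923 m·K/W
ΣR = 0.001557 + 3.348×10^-4 + 5.716 + 0.7923 = 6.510 m·K/W
Q' = ΔT/ΣR = (389 K − 285.6 K)/6.510 = 15.88 W/m
From the inner boundary to the phenolic foam/cellular glass interface, ΣR_partial = 5.718 m·K/W.
T_interface = T_in − Q'·ΣR_partial = 389 K − (15.88)(5.718) = 298.2 K

T = 298.2 K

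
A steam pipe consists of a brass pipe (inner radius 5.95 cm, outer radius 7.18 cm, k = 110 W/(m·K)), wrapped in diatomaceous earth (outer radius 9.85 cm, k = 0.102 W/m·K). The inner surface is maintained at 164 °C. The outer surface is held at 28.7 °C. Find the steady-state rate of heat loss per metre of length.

Treat each layer as a resistance in series:
  R'_brass = ln(0.0718/0.0595)/(2πk) = 0.1879/(2π·110) = 2.719×10^-4 m·K/W
  R'_diatomaceous earth = ln(0.0985/0.0718)/(2πk) = 0.3162/(2π·0.102) = 0.4933 m·K/W
ΣR = 2.719×10^-4 + 0.4933 = 0.4936 m·K/W
Q' = ΔT/ΣR = (164 °C − 28.7 °C)/0.4936 = 274 W/m

Q' = 274 W/m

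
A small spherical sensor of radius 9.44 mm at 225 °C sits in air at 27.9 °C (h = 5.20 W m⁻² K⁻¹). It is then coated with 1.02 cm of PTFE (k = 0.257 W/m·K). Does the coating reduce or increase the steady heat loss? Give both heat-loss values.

Critical radius for a sphere: r_cr = 2k/h = 0.0988 m = 9.88 cm.
Outer radius after coating: r₂ = 0.00944 + 0.0102 = 0.01964 m.
Since r₁ < r_cr and r₂ ≤ r_cr, the coating moves toward the maximum at r_cr — heat loss rises.
Bare: R = 1/(4πr₁²h) = 171.7 K/W; Q = 197.1/171.7 = 1.15 W.
Coated: R = R_cond + R_conv = 56.71 K/W; Q = 197.1/56.71 = 3.48 W.

increases: 1.15 → 3.48 W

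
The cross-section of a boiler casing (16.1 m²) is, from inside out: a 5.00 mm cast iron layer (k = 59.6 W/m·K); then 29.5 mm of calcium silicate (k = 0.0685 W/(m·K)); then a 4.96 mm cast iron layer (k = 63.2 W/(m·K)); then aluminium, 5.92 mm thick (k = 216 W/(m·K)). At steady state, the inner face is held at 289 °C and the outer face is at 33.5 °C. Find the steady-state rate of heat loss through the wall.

Q = 9.55 kW

Series thermal resistances, inner to outer:
  R_cast iron = L/(kA) = 0.00500/(59.6·16.1) = 5.211×10^-6 K/W
  R_calcium silicate = L/(kA) = 0.0295/(0.0685·16.1) = 0.02675 K/W
  R_cast iron = L/(kA) = 0.00496/(63.2·16.1) = 4.875×10^-6 K/W
  R_aluminium = L/(kA) = 0.00592/(216·16.1) = 1.702×10^-6 K/W
ΣR = 5.211×10^-6 + 0.02675 + 4.875×10^-6 + 1.702×10^-6 = 0.02676 K/W
Q = ΔT/ΣR = (289 °C − 33.5 °C)/0.02676 = 9550 W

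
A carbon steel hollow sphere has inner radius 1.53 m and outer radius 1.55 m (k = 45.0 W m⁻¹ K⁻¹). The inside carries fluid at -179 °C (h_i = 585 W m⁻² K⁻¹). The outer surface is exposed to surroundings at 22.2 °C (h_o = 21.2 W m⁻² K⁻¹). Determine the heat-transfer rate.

Q = 1.23×10^5 W

Series thermal resistances, inner to outer:
  R_conv,in = 1/(4πr²h) = 1/(4π·1.53²·585) = 5.811×10^-5 K/W
  R_carbon steel = (1/1.53 − 1/1.55)/(4πk) = 0.008433/(4π·45.0) = 1.491×10^-5 K/W
  R_conv,out = 1/(4πr²h) = 1/(4π·1.55²·21.2) = 0.001562 K/W
ΣR = 5.811×10^-5 + 1.491×10^-5 + 0.001562 = 0.001635 K/W
Q = ΔT/ΣR = (-179 °C − 22.2 °C)/0.001635 = -1.23×10^5 W
(Negative Q ⇒ heat flows inward; heat gain = 1.23×10^5 W.)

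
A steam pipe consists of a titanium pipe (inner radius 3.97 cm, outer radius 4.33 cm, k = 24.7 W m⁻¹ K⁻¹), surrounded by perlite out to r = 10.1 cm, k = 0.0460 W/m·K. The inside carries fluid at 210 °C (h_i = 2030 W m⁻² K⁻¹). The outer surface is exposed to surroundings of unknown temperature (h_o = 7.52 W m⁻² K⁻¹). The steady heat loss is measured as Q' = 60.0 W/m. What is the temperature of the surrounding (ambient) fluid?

Sum the resistances:
  R'_conv,in = 1/(2πr h) = 1/(2π·0.0397·2030) = 0.001975 m·K/W
  R'_titanium = ln(0.0433/0.0397)/(2πk) = 0.08680/(2π·24.7) = 5.593×10^-4 m·K/W
  R'_perlite = ln(0.101/0.0433)/(2πk) = 0.8470/(2π·0.0460) = 2.930 m·K/W
  R'_conv,out = 1/(2πr h) = 1/(2π·0.101·7.52) = 0.2095 m·K/W
ΣR = 3.142 m·K/W
ΔT = Q'·ΣR = 60.0 × 3.142 = 188.5 K
Heat flows outward, so T_out = T_in − ΔT = 210 − 188.5 = 21.5 °C

T_out = 21.5 °C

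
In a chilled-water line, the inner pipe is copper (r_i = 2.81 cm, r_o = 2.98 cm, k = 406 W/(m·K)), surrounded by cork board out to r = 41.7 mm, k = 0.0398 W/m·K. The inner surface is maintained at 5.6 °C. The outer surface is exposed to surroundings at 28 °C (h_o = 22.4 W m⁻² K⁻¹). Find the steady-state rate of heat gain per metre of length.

Resistance network (inner→outer):
  R'_copper = ln(0.0298/0.0281)/(2πk) = 0.05874/(2π·406) = 2.303×10^-5 m·K/W
  R'_cork board = ln(0.0417/0.0298)/(2πk) = 0.3360/(2π·0.0398) = 1.344 m·K/W
  R'_conv,out = 1/(2πr h) = 1/(2π·0.0417·22.4) = 0.1704 m·K/W
ΣR = 2.303×10^-5 + 1.344 + 0.1704 = 1.514 m·K/W
Q' = ΔT/ΣR = (5.6 °C − 28 °C)/1.514 = -14.8 W/m
(Negative Q' ⇒ heat flows inward; heat gain = 14.8 W/m.)

Q' = 14.8 W/m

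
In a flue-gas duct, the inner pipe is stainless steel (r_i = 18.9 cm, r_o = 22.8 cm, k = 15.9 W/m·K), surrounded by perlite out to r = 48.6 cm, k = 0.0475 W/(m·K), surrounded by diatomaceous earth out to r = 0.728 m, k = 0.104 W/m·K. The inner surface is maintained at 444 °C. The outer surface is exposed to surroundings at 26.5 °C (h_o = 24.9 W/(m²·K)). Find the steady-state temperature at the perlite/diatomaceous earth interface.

Treat each layer as a resistance in series:
  R'_stainless steel = ln(0.228/0.189)/(2πk) = 0.1876/(2π·15.9) = 0.001878 m·K/W
  R'_perlite = ln(0.486/0.228)/(2πk) = 0.7569/(2π·0.0475) = 2.536 m·K/W
  R'_diatomaceous earth = ln(0.728/0.486)/(2πk) = 0.4041/(2π·0.104) = 0.6184 m·K/W
  R'_conv,out = 1/(2πr h) = 1/(2π·0.728·24.9) = 0.008780 m·K/W
ΣR = 0.001878 + 2.536 + 0.6184 + 0.008780 = 3.165 m·K/W
Q' = ΔT/ΣR = (444 °C − 26.5 °C)/3.165 = 131.9 W/m
From the inner boundary to the perlite/diatomaceous earth interface, ΣR_partial = 2.538 m·K/W.
T_interface = T_in − Q'·ΣR_partial = 444 °C − (131.9)(2.538) = 109 °C

T = 109 °C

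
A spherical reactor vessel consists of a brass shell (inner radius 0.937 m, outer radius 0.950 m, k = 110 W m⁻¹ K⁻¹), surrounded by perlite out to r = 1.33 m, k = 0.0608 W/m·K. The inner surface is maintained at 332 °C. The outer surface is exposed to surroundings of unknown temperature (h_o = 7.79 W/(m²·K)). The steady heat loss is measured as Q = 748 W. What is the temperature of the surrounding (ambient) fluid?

T_out = 33.2 °C

Sum the resistances:
  R_brass = (1/0.937 − 1/0.950)/(4πk) = 0.01460/(4π·110) = 1.057×10^-5 K/W
  R_perlite = (1/0.950 − 1/1.33)/(4πk) = 0.3008/(4π·0.0608) = 0.3936 K/W
  R_conv,out = 1/(4πr²h) = 1/(4π·1.33²·7.79) = 0.005775 K/W
ΣR = 0.3994 K/W
ΔT = Q·ΣR = 748 × 0.3994 = 298.8 K
Heat flows outward, so T_out = T_in − ΔT = 332 − 298.8 = 33.2 °C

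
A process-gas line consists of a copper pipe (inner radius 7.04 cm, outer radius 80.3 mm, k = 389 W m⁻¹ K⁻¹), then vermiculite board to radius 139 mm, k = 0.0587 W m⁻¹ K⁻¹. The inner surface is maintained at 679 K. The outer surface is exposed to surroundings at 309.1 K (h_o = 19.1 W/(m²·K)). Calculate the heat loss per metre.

Q' = 239 W/m

Resistance network (inner→outer):
  R'_copper = ln(0.0803/0.0704)/(2πk) = 0.1316/(2π·389) = 5.383×10^-5 m·K/W
  R'_vermiculite board = ln(0.139/0.0803)/(2πk) = 0.5487/(2π·0.0587) = 1.488 m·K/W
  R'_conv,out = 1/(2πr h) = 1/(2π·0.139·19.1) = 0.05995 m·K/W
ΣR = 5.383×10^-5 + 1.488 + 0.05995 = 1.548 m·K/W
Q' = ΔT/ΣR = (679 K − 309.1 K)/1.548 = 239 W/m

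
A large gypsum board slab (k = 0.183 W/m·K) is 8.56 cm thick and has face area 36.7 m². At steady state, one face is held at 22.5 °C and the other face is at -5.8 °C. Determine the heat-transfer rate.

Q = kA·ΔT/L = 0.183 × 36.7 × |22.5 °C − -5.8 °C| / 0.0856 = 2220 W

Q = 2.22 kW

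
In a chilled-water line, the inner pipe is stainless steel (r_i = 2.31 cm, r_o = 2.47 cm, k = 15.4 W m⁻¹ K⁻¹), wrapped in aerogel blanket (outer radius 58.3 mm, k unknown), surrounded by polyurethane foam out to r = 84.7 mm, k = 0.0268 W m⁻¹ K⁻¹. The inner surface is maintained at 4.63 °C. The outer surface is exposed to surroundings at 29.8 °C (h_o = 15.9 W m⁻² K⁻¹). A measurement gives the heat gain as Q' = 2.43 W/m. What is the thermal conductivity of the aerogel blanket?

k = 0.0170 W/m·K

ΣR = ΔT/Q' = |4.63 − 29.8|/2.43 = 10.36 m·K/W
Known resistances:
  R'_stainless steel = ln(0.0247/0.0231)/(2πk) = 0.06697/(2π·15.4) = 6.921×10^-4 m·K/W
  R'_polyurethane foam = ln(0.0847/0.0583)/(2πk) = 0.3735/(2π·0.0268) = 2.218 m·K/W
  R'_conv,out = 1/(2πr h) = 1/(2π·0.0847·15.9) = 0.1182 m·K/W
R_aerogel blanket = ΣR − ΣR_known = 10.36 − 2.337 = 8.023 m·K/W
ln(r₂/r₁)/(2πk) = 8.023 ⇒ k = 0.8588/(2π·8.023) = 0.0170 W/m·K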